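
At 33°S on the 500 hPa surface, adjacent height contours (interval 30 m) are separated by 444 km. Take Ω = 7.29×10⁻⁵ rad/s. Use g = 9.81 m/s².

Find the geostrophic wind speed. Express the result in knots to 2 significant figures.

Coriolis parameter at 33°S:
f = 2Ω sin φ = 2 × 7.29×10⁻⁵ × sin 33° = 7.94×10⁻⁵ s⁻¹
Height gradient: |∂Z/∂n| = 30 m / 444000 m = 6.76×10⁻⁵
On a pressure surface, geostrophic balance gives V_g = (g/f)|∂Z/∂n|:
V_g = 9.81 × 6.76×10⁻⁵ / 7.94×10⁻⁵ = 8.35 m/s
Converting: 8.35 m/s × 1.944 = 16 knots

16 knots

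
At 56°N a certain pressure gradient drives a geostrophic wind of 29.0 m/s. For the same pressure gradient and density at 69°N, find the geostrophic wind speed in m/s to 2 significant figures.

26 m/s

With the same pressure gradient and density, V_g ∝ 1/f ∝ 1/sin φ.
V₂ = V₁ · sin φ₁ / sin φ₂ = 29.0 × sin 56° / sin 69°
V₂ = 29.0 × 0.8290/0.9336 = 26 m/s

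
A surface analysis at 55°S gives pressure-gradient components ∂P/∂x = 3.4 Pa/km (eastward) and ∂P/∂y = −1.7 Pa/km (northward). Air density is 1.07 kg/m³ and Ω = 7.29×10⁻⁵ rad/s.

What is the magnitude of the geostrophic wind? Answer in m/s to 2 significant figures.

30 m/s

Coriolis parameter at 55°S:
f = 2Ω sin φ = 2 × 7.29×10⁻⁵ × sin 55° = 1.19×10⁻⁴ s⁻¹
In the Southern Hemisphere f is negative: f = −1.19×10⁻⁴ s⁻¹.
Component geostrophic relations (x east, y north):
u_g = −(1/(fρ)) ∂P/∂y,  v_g = (1/(fρ)) ∂P/∂x
u_g = −(−1.7×10⁻³)/(−1.19×10⁻⁴ × 1.07) = −13.3 m/s;  v_g = (3.4×10⁻³)/(−1.19×10⁻⁴ × 1.07) = −26.6 m/s
|V_g| = √(u_g² + v_g²) = 29.7 m/s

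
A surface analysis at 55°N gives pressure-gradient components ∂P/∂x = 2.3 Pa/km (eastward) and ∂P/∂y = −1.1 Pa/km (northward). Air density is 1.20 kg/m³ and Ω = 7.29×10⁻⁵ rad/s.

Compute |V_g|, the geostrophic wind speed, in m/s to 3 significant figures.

17.8 m/s

Coriolis parameter at 55°N:
f = 2Ω sin φ = 2 × 7.29×10⁻⁵ × sin 55° = 1.19×10⁻⁴ s⁻¹
Component geostrophic relations (x east, y north):
u_g = −(1/(fρ)) ∂P/∂y,  v_g = (1/(fρ)) ∂P/∂x
u_g = −(−1.1×10⁻³)/(1.19×10⁻⁴ × 1.20) = 7.68 m/s;  v_g = (2.3×10⁻³)/(1.19×10⁻⁴ × 1.20) = 16.0 m/s
|V_g| = √(u_g² + v_g²) = 17.8 m/s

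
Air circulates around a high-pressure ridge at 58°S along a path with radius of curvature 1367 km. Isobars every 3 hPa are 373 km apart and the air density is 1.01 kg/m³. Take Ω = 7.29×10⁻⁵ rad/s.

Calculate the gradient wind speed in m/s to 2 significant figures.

Coriolis parameter at 58°S:
f = 2Ω sin φ = 2 × 7.29×10⁻⁵ × sin 58° = 1.24×10⁻⁴ s⁻¹
Pressure gradient: |∂P/∂n| = 300 Pa / 373000 m = 8.04×10⁻⁴ Pa/m
Geostrophic speed: V_g = |∂P/∂n|/(fρ) = 8.04×10⁻⁴/(1.24×10⁻⁴ × 1.01) = 6.44 m/s
Around a high, pressure-gradient force acts outward with centrifugal, so Coriolis balances both:
fV = (1/ρ)|∂P/∂n| + V²/R  →  V² − fR·V + fR·V_g = 0
With fR = 1.24×10⁻⁴ × 1367×10³ m = 169 m/s:
V = [fR − √((fR)² − 4 fR V_g)]/2 = [169 − √(169² − 4×169×6.44)]/2 = 6.71 m/s
Supergeostrophic (V > V_g = 6.44 m/s), as expected around a high.

6.7 m/s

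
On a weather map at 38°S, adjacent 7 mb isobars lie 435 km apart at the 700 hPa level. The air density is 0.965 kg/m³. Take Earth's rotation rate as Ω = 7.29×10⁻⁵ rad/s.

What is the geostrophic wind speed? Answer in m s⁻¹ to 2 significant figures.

Coriolis parameter at 38°S:
f = 2Ω sin φ = 2 × 7.29×10⁻⁵ × sin 38° = 8.98×10⁻⁵ s⁻¹
Pressure gradient: |∂P/∂n| = 700 Pa / 435000 m = 1.61×10⁻³ Pa/m
Geostrophic balance (pressure-gradient force = Coriolis force):
V_g = (1/(fρ)) |∂P/∂n| = 1.61×10⁻³ / (8.98×10⁻⁵ × 0.965) = 18.6 m/s

19 m s⁻¹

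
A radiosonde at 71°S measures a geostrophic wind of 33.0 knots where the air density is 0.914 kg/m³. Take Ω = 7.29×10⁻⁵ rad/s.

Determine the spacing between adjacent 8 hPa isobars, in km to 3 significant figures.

374 km

Coriolis parameter at 71°S:
f = 2Ω sin φ = 2 × 7.29×10⁻⁵ × sin 71° = 1.38×10⁻⁴ s⁻¹
Wind speed in SI: 33.0 knots = 17.0 m/s
Geostrophic balance rearranged: |∂P/∂n| = f ρ V_g
|∂P/∂n| = 1.38×10⁻⁴ × 0.914 × 17.0 = 2.14×10⁻³ Pa/m
Isobar spacing: Δn = ΔP/|∂P/∂n| = 800 Pa / 2.14×10⁻³ Pa/m = 373994 m ≈ 374 km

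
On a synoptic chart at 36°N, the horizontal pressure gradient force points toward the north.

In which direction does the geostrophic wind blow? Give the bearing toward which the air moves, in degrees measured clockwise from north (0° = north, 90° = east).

090°

The pressure-gradient force points toward the north (bearing 000°).
Geostrophic balance: in the Northern Hemisphere the Coriolis force deflects motion to the right, so the geostrophic wind blows 90° to the right of the pressure-gradient force (low pressure on the left).
Rotating 000° by 90° clockwise gives 090° — the wind blows toward the east.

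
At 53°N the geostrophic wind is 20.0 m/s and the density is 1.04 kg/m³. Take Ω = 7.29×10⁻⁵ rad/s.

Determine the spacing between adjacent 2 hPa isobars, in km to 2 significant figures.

Coriolis parameter at 53°N:
f = 2Ω sin φ = 2 × 7.29×10⁻⁵ × sin 53° = 1.16×10⁻⁴ s⁻¹
Geostrophic balance rearranged: |∂P/∂n| = f ρ V_g
|∂P/∂n| = 1.16×10⁻⁴ × 1.04 × 20.0 = 2.42×10⁻³ Pa/m
Isobar spacing: Δn = ΔP/|∂P/∂n| = 200 Pa / 2.42×10⁻³ Pa/m = 82577 m ≈ 83 km

83 km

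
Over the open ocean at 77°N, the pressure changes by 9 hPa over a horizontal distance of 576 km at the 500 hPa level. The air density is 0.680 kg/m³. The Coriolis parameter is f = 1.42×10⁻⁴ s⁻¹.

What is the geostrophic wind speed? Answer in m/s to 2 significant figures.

16 m/s

Pressure gradient: |∂P/∂n| = 900 Pa / 576000 m = 1.56×10⁻³ Pa/m
Geostrophic balance (pressure-gradient force = Coriolis force):
V_g = (1/(fρ)) |∂P/∂n| = 1.56×10⁻³ / (1.42×10⁻⁴ × 0.680) = 16.2 m/s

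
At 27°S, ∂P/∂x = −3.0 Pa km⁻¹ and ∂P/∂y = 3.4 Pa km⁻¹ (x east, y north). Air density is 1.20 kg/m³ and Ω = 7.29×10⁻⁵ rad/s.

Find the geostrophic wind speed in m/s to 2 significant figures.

57 m/s

Coriolis parameter at 27°S:
f = 2Ω sin φ = 2 × 7.29×10⁻⁵ × sin 27° = 6.62×10⁻⁵ s⁻¹
In the Southern Hemisphere f is negative: f = −6.62×10⁻⁵ s⁻¹.
Component geostrophic relations (x east, y north):
u_g = −(1/(fρ)) ∂P/∂y,  v_g = (1/(fρ)) ∂P/∂x
u_g = −(3.4×10⁻³)/(−6.62×10⁻⁵ × 1.20) = 42.8 m/s;  v_g = (−3.0×10⁻³)/(−6.62×10⁻⁵ × 1.20) = 37.8 m/s
|V_g| = √(u_g² + v_g²) = 57.1 m/s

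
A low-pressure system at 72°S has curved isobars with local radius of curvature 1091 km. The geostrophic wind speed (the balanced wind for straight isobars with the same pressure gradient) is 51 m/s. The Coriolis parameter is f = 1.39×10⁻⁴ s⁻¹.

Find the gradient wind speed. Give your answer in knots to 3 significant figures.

78.3 knots

Around a low, centrifugal force acts outward with Coriolis, so pressure-gradient force balances both:
(1/ρ)|∂P/∂n| = fV + V²/R  →  V² + fR·V − fR·V_g = 0
With fR = 1.39×10⁻⁴ × 1091×10³ m = 152 m/s:
V = [−fR + √((fR)² + 4 fR V_g)]/2 = [−152 + √(152² + 4×152×51)]/2 = 40.3 m/s
Subgeostrophic (V < V_g = 51 m/s), as expected around a low.
Converting: 40.3 m/s × 1.944 = 78.3 knots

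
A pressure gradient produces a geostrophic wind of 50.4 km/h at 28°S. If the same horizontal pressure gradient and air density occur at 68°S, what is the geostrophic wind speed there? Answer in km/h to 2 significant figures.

With the same pressure gradient and density, V_g ∝ 1/f ∝ 1/sin φ.
V₂ = V₁ · sin φ₁ / sin φ₂ = 50.4 × sin 28° / sin 68°
V₂ = 50.4 × 0.4695/0.9272 = 26 km/h

26 km/h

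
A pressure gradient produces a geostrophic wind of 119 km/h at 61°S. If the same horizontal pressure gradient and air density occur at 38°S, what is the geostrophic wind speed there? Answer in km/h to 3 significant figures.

169 km/h

With the same pressure gradient and density, V_g ∝ 1/f ∝ 1/sin φ.
V₂ = V₁ · sin φ₁ / sin φ₂ = 119 × sin 61° / sin 38°
V₂ = 119 × 0.8746/0.6157 = 169 km/h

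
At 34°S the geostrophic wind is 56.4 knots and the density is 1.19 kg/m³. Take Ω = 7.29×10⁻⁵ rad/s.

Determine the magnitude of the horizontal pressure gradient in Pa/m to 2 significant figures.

Coriolis parameter at 34°S:
f = 2Ω sin φ = 2 × 7.29×10⁻⁵ × sin 34° = 8.15×10⁻⁵ s⁻¹
Wind speed in SI: 56.4 knots = 29.0 m/s
Geostrophic balance rearranged: |∂P/∂n| = f ρ V_g
|∂P/∂n| = 8.15×10⁻⁵ × 1.19 × 29.0 = 2.82×10⁻³ Pa/m

2.8×10⁻³ Pa/m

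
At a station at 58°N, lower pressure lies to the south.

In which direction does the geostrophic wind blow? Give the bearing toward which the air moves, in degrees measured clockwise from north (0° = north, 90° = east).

The pressure-gradient force points toward the south (bearing 180°).
Geostrophic balance: in the Northern Hemisphere the Coriolis force deflects motion to the right, so the geostrophic wind blows 90° to the right of the pressure-gradient force (low pressure on the left).
Rotating 180° by 90° clockwise gives 270° — the wind blows toward the west.

270°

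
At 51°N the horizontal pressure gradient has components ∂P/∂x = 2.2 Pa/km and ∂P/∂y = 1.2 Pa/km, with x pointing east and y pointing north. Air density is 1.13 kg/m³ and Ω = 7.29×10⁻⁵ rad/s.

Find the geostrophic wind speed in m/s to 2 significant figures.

Coriolis parameter at 51°N:
f = 2Ω sin φ = 2 × 7.29×10⁻⁵ × sin 51° = 1.13×10⁻⁴ s⁻¹
Component geostrophic relations (x east, y north):
u_g = −(1/(fρ)) ∂P/∂y,  v_g = (1/(fρ)) ∂P/∂x
u_g = −(1.2×10⁻³)/(1.13×10⁻⁴ × 1.13) = −9.37 m/s;  v_g = (2.2×10⁻³)/(1.13×10⁻⁴ × 1.13) = 17.2 m/s
|V_g| = √(u_g² + v_g²) = 19.6 m/s

20 m/s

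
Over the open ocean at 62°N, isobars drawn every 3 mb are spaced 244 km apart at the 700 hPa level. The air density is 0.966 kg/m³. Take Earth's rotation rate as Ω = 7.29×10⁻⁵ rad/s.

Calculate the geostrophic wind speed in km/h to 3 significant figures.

Coriolis parameter at 62°N:
f = 2Ω sin φ = 2 × 7.29×10⁻⁵ × sin 62° = 1.29×10⁻⁴ s⁻¹
Pressure gradient: |∂P/∂n| = 300 Pa / 244000 m = 1.23×10⁻³ Pa/m
Geostrophic balance (pressure-gradient force = Coriolis force):
V_g = (1/(fρ)) |∂P/∂n| = 1.23×10⁻³ / (1.29×10⁻⁴ × 0.966) = 9.89 m/s
Converting: 9.89 m/s × 3.6 = 35.6 km/h

35.6 km/h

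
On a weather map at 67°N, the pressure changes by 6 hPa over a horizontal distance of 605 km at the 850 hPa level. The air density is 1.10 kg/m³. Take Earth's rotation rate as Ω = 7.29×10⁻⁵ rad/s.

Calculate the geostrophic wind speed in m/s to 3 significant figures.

6.72 m/s

Coriolis parameter at 67°N:
f = 2Ω sin φ = 2 × 7.29×10⁻⁵ × sin 67° = 1.34×10⁻⁴ s⁻¹
Pressure gradient: |∂P/∂n| = 600 Pa / 605000 m = 9.92×10⁻⁴ Pa/m
Geostrophic balance (pressure-gradient force = Coriolis force):
V_g = (1/(fρ)) |∂P/∂n| = 9.92×10⁻⁴ / (1.34×10⁻⁴ × 1.10) = 6.72 m/s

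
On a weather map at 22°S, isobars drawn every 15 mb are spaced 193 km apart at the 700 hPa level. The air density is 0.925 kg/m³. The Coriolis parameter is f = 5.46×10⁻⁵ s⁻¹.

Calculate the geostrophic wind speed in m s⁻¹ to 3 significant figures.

154 m s⁻¹

Pressure gradient: |∂P/∂n| = 1500 Pa / 193000 m = 7.77×10⁻³ Pa/m
Geostrophic balance (pressure-gradient force = Coriolis force):
V_g = (1/(fρ)) |∂P/∂n| = 7.77×10⁻³ / (5.46×10⁻⁵ × 0.925) = 154 m/s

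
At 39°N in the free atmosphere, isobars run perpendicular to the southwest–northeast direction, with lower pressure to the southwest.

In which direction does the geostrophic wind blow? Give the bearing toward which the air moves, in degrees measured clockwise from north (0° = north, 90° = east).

The pressure-gradient force points toward the southwest (bearing 225°).
Geostrophic balance: in the Northern Hemisphere the Coriolis force deflects motion to the right, so the geostrophic wind blows 90° to the right of the pressure-gradient force (low pressure on the left).
Rotating 225° by 90° clockwise gives 315° — the wind blows toward the northwest.

315°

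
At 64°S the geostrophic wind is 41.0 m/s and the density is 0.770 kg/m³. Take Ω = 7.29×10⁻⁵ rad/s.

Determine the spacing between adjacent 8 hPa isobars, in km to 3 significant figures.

193 km

Coriolis parameter at 64°S:
f = 2Ω sin φ = 2 × 7.29×10⁻⁵ × sin 64° = 1.31×10⁻⁴ s⁻¹
Geostrophic balance rearranged: |∂P/∂n| = f ρ V_g
|∂P/∂n| = 1.31×10⁻⁴ × 0.770 × 41.0 = 4.14×10⁻³ Pa/m
Isobar spacing: Δn = ΔP/|∂P/∂n| = 800 Pa / 4.14×10⁻³ Pa/m = 193374 m ≈ 193 km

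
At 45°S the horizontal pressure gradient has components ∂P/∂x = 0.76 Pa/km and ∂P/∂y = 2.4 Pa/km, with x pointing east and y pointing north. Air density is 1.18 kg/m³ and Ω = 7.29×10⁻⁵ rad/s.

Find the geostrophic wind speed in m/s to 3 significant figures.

20.7 m/s

Coriolis parameter at 45°S:
f = 2Ω sin φ = 2 × 7.29×10⁻⁵ × sin 45° = 1.03×10⁻⁴ s⁻¹
In the Southern Hemisphere f is negative: f = −1.03×10⁻⁴ s⁻¹.
Component geostrophic relations (x east, y north):
u_g = −(1/(fρ)) ∂P/∂y,  v_g = (1/(fρ)) ∂P/∂x
u_g = −(2.4×10⁻³)/(−1.03×10⁻⁴ × 1.18) = 19.7 m/s;  v_g = (0.76×10⁻³)/(−1.03×10⁻⁴ × 1.18) = −6.25 m/s
|V_g| = √(u_g² + v_g²) = 20.7 m/s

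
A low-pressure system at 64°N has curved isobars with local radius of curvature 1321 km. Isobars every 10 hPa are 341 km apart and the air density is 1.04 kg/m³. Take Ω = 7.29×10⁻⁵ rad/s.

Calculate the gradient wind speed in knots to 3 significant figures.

Coriolis parameter at 64°N:
f = 2Ω sin φ = 2 × 7.29×10⁻⁵ × sin 64° = 1.31×10⁻⁴ s⁻¹
Pressure gradient: |∂P/∂n| = 1000 Pa / 341000 m = 2.93×10⁻³ Pa/m
Geostrophic speed: V_g = |∂P/∂n|/(fρ) = 2.93×10⁻³/(1.31×10⁻⁴ × 1.04) = 21.5 m/s
Around a low, centrifugal force acts outward with Coriolis, so pressure-gradient force balances both:
(1/ρ)|∂P/∂n| = fV + V²/R  →  V² + fR·V − fR·V_g = 0
With fR = 1.31×10⁻⁴ × 1321×10³ m = 173 m/s:
V = [−fR + √((fR)² + 4 fR V_g)]/2 = [−173 + √(173² + 4×173×21.5)]/2 = 19.4 m/s
Subgeostrophic (V < V_g = 21.5 m/s), as expected around a low.
Converting: 19.4 m/s × 1.944 = 37.6 knots

37.6 knots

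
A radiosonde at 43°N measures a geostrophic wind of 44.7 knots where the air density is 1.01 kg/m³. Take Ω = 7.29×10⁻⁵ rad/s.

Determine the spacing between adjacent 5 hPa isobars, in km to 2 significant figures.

Coriolis parameter at 43°N:
f = 2Ω sin φ = 2 × 7.29×10⁻⁵ × sin 43° = 9.94×10⁻⁵ s⁻¹
Wind speed in SI: 44.7 knots = 23.0 m/s
Geostrophic balance rearranged: |∂P/∂n| = f ρ V_g
|∂P/∂n| = 9.94×10⁻⁵ × 1.01 × 23.0 = 2.31×10⁻³ Pa/m
Isobar spacing: Δn = ΔP/|∂P/∂n| = 500 Pa / 2.31×10⁻³ Pa/m = 216502 m ≈ 220 km

220 km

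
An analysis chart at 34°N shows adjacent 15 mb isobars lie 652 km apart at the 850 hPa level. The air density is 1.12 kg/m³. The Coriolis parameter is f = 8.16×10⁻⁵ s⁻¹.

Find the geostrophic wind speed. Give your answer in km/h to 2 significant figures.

91 km/h

Pressure gradient: |∂P/∂n| = 1500 Pa / 652000 m = 2.30×10⁻³ Pa/m
Geostrophic balance (pressure-gradient force = Coriolis force):
V_g = (1/(fρ)) |∂P/∂n| = 2.30×10⁻³ / (8.16×10⁻⁵ × 1.12) = 25.2 m/s
Converting: 25.2 m/s × 3.6 = 91 km/h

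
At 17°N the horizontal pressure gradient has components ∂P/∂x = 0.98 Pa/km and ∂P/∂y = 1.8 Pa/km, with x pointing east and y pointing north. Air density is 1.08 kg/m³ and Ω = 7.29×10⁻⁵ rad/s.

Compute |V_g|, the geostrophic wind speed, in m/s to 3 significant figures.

Coriolis parameter at 17°N:
f = 2Ω sin φ = 2 × 7.29×10⁻⁵ × sin 17° = 4.26×10⁻⁵ s⁻¹
Component geostrophic relations (x east, y north):
u_g = −(1/(fρ)) ∂P/∂y,  v_g = (1/(fρ)) ∂P/∂x
u_g = −(1.8×10⁻³)/(4.26×10⁻⁵ × 1.08) = −39.1 m/s;  v_g = (0.98×10⁻³)/(4.26×10⁻⁵ × 1.08) = 21.3 m/s
|V_g| = √(u_g² + v_g²) = 44.5 m/s

44.5 m/s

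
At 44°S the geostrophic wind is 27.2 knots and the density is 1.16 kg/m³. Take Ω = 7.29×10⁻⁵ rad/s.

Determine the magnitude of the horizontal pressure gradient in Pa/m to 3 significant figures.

1.64×10⁻³ Pa/m

Coriolis parameter at 44°S:
f = 2Ω sin φ = 2 × 7.29×10⁻⁵ × sin 44° = 1.01×10⁻⁴ s⁻¹
Wind speed in SI: 27.2 knots = 14.0 m/s
Geostrophic balance rearranged: |∂P/∂n| = f ρ V_g
|∂P/∂n| = 1.01×10⁻⁴ × 1.16 × 14.0 = 1.64×10⁻³ Pa/m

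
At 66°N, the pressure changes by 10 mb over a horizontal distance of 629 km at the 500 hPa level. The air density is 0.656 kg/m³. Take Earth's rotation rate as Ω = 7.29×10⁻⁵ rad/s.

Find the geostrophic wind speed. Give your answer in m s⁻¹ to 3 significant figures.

18.2 m s⁻¹

Coriolis parameter at 66°N:
f = 2Ω sin φ = 2 × 7.29×10⁻⁵ × sin 66° = 1.33×10⁻⁴ s⁻¹
Pressure gradient: |∂P/∂n| = 1000 Pa / 629000 m = 1.59×10⁻³ Pa/m
Geostrophic balance (pressure-gradient force = Coriolis force):
V_g = (1/(fρ)) |∂P/∂n| = 1.59×10⁻³ / (1.33×10⁻⁴ × 0.656) = 18.2 m/s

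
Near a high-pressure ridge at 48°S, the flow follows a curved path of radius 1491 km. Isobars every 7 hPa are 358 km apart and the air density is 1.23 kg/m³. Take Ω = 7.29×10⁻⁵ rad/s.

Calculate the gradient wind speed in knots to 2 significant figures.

32 knots

Coriolis parameter at 48°S:
f = 2Ω sin φ = 2 × 7.29×10⁻⁵ × sin 48° = 1.08×10⁻⁴ s⁻¹
Pressure gradient: |∂P/∂n| = 700 Pa / 358000 m = 1.96×10⁻³ Pa/m
Geostrophic speed: V_g = |∂P/∂n|/(fρ) = 1.96×10⁻³/(1.08×10⁻⁴ × 1.23) = 14.7 m/s
Around a high, pressure-gradient force acts outward with centrifugal, so Coriolis balances both:
fV = (1/ρ)|∂P/∂n| + V²/R  →  V² − fR·V + fR·V_g = 0
With fR = 1.08×10⁻⁴ × 1491×10³ m = 162 m/s:
V = [fR − √((fR)² − 4 fR V_g)]/2 = [162 − √(162² − 4×162×14.7)]/2 = 16.3 m/s
Supergeostrophic (V > V_g = 14.7 m/s), as expected around a high.
Converting: 16.3 m/s × 1.944 = 32 knots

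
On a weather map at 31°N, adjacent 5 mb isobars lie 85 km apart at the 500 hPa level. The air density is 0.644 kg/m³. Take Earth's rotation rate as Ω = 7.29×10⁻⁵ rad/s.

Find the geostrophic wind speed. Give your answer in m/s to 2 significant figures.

120 m/s

Coriolis parameter at 31°N:
f = 2Ω sin φ = 2 × 7.29×10⁻⁵ × sin 31° = 7.51×10⁻⁵ s⁻¹
Pressure gradient: |∂P/∂n| = 500 Pa / 85000 m = 5.88×10⁻³ Pa/m
Geostrophic balance (pressure-gradient force = Coriolis force):
V_g = (1/(fρ)) |∂P/∂n| = 5.88×10⁻³ / (7.51×10⁻⁵ × 0.644) = 122 m/s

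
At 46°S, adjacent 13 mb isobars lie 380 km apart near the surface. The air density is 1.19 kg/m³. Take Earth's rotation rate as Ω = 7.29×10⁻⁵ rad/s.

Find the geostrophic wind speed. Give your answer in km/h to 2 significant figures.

99 km/h

Coriolis parameter at 46°S:
f = 2Ω sin φ = 2 × 7.29×10⁻⁵ × sin 46° = 1.05×10⁻⁴ s⁻¹
Pressure gradient: |∂P/∂n| = 1300 Pa / 380000 m = 3.42×10⁻³ Pa/m
Geostrophic balance (pressure-gradient force = Coriolis force):
V_g = (1/(fρ)) |∂P/∂n| = 3.42×10⁻³ / (1.05×10⁻⁴ × 1.19) = 27.4 m/s
Converting: 27.4 m/s × 3.6 = 99 km/h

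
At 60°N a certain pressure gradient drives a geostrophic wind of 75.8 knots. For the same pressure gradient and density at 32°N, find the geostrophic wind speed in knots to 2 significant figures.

With the same pressure gradient and density, V_g ∝ 1/f ∝ 1/sin φ.
V₂ = V₁ · sin φ₁ / sin φ₂ = 75.8 × sin 60° / sin 32°
V₂ = 75.8 × 0.8660/0.5299 = 120 knots

120 knots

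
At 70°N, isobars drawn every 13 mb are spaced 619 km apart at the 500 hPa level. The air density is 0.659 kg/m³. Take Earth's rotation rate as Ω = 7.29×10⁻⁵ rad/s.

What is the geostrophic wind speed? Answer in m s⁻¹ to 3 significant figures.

Coriolis parameter at 70°N:
f = 2Ω sin φ = 2 × 7.29×10⁻⁵ × sin 70° = 1.37×10⁻⁴ s⁻¹
Pressure gradient: |∂P/∂n| = 1300 Pa / 619000 m = 2.10×10⁻³ Pa/m
Geostrophic balance (pressure-gradient force = Coriolis force):
V_g = (1/(fρ)) |∂P/∂n| = 2.10×10⁻³ / (1.37×10⁻⁴ × 0.659) = 23.3 m/s

23.3 m s⁻¹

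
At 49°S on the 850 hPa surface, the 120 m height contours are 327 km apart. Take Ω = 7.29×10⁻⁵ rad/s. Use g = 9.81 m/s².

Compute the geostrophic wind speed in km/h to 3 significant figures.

Coriolis parameter at 49°S:
f = 2Ω sin φ = 2 × 7.29×10⁻⁵ × sin 49° = 1.10×10⁻⁴ s⁻¹
Height gradient: |∂Z/∂n| = 120 m / 327000 m = 3.67×10⁻⁴
On a pressure surface, geostrophic balance gives V_g = (g/f)|∂Z/∂n|:
V_g = 9.81 × 3.67×10⁻⁴ / 1.10×10⁻⁴ = 32.7 m/s
Converting: 32.7 m/s × 3.6 = 118 km/h

118 km/h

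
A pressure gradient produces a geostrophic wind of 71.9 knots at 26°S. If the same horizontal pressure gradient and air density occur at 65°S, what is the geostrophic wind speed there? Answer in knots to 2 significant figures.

35 knots

With the same pressure gradient and density, V_g ∝ 1/f ∝ 1/sin φ.
V₂ = V₁ · sin φ₁ / sin φ₂ = 71.9 × sin 26° / sin 65°
V₂ = 71.9 × 0.4384/0.9063 = 35 knots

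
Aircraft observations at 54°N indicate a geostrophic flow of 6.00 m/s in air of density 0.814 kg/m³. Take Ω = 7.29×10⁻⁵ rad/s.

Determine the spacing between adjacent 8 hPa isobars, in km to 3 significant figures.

Coriolis parameter at 54°N:
f = 2Ω sin φ = 2 × 7.29×10⁻⁵ × sin 54° = 1.18×10⁻⁴ s⁻¹
Geostrophic balance rearranged: |∂P/∂n| = f ρ V_g
|∂P/∂n| = 1.18×10⁻⁴ × 0.814 × 6.00 = 5.76×10⁻⁴ Pa/m
Isobar spacing: Δn = ΔP/|∂P/∂n| = 800 Pa / 5.76×10⁻⁴ Pa/m = 1388670 m ≈ 1390 km

1390 km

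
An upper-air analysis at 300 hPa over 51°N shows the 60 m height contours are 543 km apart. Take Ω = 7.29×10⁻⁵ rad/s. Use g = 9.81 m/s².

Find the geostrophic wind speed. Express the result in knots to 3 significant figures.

18.6 knots

Coriolis parameter at 51°N:
f = 2Ω sin φ = 2 × 7.29×10⁻⁵ × sin 51° = 1.13×10⁻⁴ s⁻¹
Height gradient: |∂Z/∂n| = 60 m / 543000 m = 1.10×10⁻⁴
On a pressure surface, geostrophic balance gives V_g = (g/f)|∂Z/∂n|:
V_g = 9.81 × 1.10×10⁻⁴ / 1.13×10⁻⁴ = 9.57 m/s
Converting: 9.57 m/s × 1.944 = 18.6 knots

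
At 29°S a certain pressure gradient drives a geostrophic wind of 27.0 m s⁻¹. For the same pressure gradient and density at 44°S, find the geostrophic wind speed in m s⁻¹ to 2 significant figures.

With the same pressure gradient and density, V_g ∝ 1/f ∝ 1/sin φ.
V₂ = V₁ · sin φ₁ / sin φ₂ = 27.0 × sin 29° / sin 44°
V₂ = 27.0 × 0.4848/0.6947 = 19 m s⁻¹

19 m s⁻¹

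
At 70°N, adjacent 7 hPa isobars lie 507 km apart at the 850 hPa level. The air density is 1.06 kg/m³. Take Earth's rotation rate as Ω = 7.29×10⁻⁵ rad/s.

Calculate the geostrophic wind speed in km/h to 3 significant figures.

34.2 km/h

Coriolis parameter at 70°N:
f = 2Ω sin φ = 2 × 7.29×10⁻⁵ × sin 70° = 1.37×10⁻⁴ s⁻¹
Pressure gradient: |∂P/∂n| = 700 Pa / 507000 m = 1.38×10⁻³ Pa/m
Geostrophic balance (pressure-gradient force = Coriolis force):
V_g = (1/(fρ)) |∂P/∂n| = 1.38×10⁻³ / (1.37×10⁻⁴ × 1.06) = 9.51 m/s
Converting: 9.51 m/s × 3.6 = 34.2 km/h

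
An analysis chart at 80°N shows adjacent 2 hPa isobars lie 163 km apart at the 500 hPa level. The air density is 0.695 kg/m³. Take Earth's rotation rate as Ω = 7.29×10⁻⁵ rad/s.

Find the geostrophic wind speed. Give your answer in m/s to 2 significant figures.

12 m/s

Coriolis parameter at 80°N:
f = 2Ω sin φ = 2 × 7.29×10⁻⁵ × sin 80° = 1.44×10⁻⁴ s⁻¹
Pressure gradient: |∂P/∂n| = 200 Pa / 163000 m = 1.23×10⁻³ Pa/m
Geostrophic balance (pressure-gradient force = Coriolis force):
V_g = (1/(fρ)) |∂P/∂n| = 1.23×10⁻³ / (1.44×10⁻⁴ × 0.695) = 12.3 m/s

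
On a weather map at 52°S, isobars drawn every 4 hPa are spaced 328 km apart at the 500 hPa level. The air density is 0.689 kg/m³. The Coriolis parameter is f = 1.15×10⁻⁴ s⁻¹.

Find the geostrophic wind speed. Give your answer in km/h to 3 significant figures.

Pressure gradient: |∂P/∂n| = 400 Pa / 328000 m = 1.22×10⁻³ Pa/m
Geostrophic balance (pressure-gradient force = Coriolis force):
V_g = (1/(fρ)) |∂P/∂n| = 1.22×10⁻³ / (1.15×10⁻⁴ × 0.689) = 15.4 m/s
Converting: 15.4 m/s × 3.6 = 55.4 km/h

55.4 km/h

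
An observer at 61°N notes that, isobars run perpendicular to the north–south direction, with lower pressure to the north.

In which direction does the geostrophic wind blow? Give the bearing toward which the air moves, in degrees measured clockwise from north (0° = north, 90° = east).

The pressure-gradient force points toward the north (bearing 000°).
Geostrophic balance: in the Northern Hemisphere the Coriolis force deflects motion to the right, so the geostrophic wind blows 90° to the right of the pressure-gradient force (low pressure on the left).
Rotating 000° by 90° clockwise gives 090° — the wind blows toward the east.

090°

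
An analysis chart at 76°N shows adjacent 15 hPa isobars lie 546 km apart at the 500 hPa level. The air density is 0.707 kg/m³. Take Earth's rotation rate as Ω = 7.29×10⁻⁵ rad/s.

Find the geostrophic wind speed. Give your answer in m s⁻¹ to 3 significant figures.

27.5 m s⁻¹

Coriolis parameter at 76°N:
f = 2Ω sin φ = 2 × 7.29×10⁻⁵ × sin 76° = 1.41×10⁻⁴ s⁻¹
Pressure gradient: |∂P/∂n| = 1500 Pa / 546000 m = 2.75×10⁻³ Pa/m
Geostrophic balance (pressure-gradient force = Coriolis force):
V_g = (1/(fρ)) |∂P/∂n| = 2.75×10⁻³ / (1.41×10⁻⁴ × 0.707) = 27.5 m/s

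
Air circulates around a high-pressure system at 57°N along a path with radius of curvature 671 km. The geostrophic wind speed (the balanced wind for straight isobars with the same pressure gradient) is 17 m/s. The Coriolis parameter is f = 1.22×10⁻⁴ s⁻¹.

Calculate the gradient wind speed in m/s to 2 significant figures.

24 m/s

Around a high, pressure-gradient force acts outward with centrifugal, so Coriolis balances both:
fV = (1/ρ)|∂P/∂n| + V²/R  →  V² − fR·V + fR·V_g = 0
With fR = 1.22×10⁻⁴ × 671×10³ m = 81.9 m/s:
V = [fR − √((fR)² − 4 fR V_g)]/2 = [81.9 − √(81.9² − 4×81.9×17)]/2 = 24.1 m/s
Supergeostrophic (V > V_g = 17 m/s), as expected around a high.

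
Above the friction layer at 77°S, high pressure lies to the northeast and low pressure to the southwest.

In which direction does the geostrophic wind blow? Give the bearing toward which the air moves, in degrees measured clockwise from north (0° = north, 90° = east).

135°

The pressure-gradient force points toward the southwest (bearing 225°).
Geostrophic balance: in the Southern Hemisphere the Coriolis force deflects motion to the left, so the geostrophic wind blows 90° to the left of the pressure-gradient force (low pressure on the right).
Rotating 225° by 90° counterclockwise gives 135° — the wind blows toward the southeast.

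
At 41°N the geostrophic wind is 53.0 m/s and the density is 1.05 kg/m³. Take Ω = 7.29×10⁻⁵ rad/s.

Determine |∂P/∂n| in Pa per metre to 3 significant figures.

Coriolis parameter at 41°N:
f = 2Ω sin φ = 2 × 7.29×10⁻⁵ × sin 41° = 9.57×10⁻⁵ s⁻¹
Geostrophic balance rearranged: |∂P/∂n| = f ρ V_g
|∂P/∂n| = 9.57×10⁻⁵ × 1.05 × 53.0 = 5.32×10⁻³ Pa/m

5.32×10⁻³ Pa/m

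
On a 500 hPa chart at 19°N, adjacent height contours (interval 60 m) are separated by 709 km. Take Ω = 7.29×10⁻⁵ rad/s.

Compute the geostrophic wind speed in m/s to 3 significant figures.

17.5 m/s

Coriolis parameter at 19°N:
f = 2Ω sin φ = 2 × 7.29×10⁻⁵ × sin 19° = 4.75×10⁻⁵ s⁻¹
Height gradient: |∂Z/∂n| = 60 m / 709000 m = 8.46×10⁻⁵
On a pressure surface, geostrophic balance gives V_g = (g/f)|∂Z/∂n|:
V_g = 9.81 × 8.46×10⁻⁵ / 4.75×10⁻⁵ = 17.5 m/s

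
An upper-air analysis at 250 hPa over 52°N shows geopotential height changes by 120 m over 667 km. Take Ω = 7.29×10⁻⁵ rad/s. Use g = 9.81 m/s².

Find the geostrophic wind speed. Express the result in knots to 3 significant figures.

Coriolis parameter at 52°N:
f = 2Ω sin φ = 2 × 7.29×10⁻⁵ × sin 52° = 1.15×10⁻⁴ s⁻¹
Height gradient: |∂Z/∂n| = 120 m / 667000 m = 1.80×10⁻⁴
On a pressure surface, geostrophic balance gives V_g = (g/f)|∂Z/∂n|:
V_g = 9.81 × 1.80×10⁻⁴ / 1.15×10⁻⁴ = 15.4 m/s
Converting: 15.4 m/s × 1.944 = 29.9 knots

29.9 knots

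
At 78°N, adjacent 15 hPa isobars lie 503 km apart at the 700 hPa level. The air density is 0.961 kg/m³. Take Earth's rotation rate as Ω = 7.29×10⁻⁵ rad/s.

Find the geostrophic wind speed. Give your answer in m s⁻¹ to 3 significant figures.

21.8 m s⁻¹

Coriolis parameter at 78°N:
f = 2Ω sin φ = 2 × 7.29×10⁻⁵ × sin 78° = 1.43×10⁻⁴ s⁻¹
Pressure gradient: |∂P/∂n| = 1500 Pa / 503000 m = 2.98×10⁻³ Pa/m
Geostrophic balance (pressure-gradient force = Coriolis force):
V_g = (1/(fρ)) |∂P/∂n| = 2.98×10⁻³ / (1.43×10⁻⁴ × 0.961) = 21.8 m/s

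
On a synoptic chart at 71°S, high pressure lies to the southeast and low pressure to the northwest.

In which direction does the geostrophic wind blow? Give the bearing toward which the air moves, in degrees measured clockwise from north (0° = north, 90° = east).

225°

The pressure-gradient force points toward the northwest (bearing 315°).
Geostrophic balance: in the Southern Hemisphere the Coriolis force deflects motion to the left, so the geostrophic wind blows 90° to the left of the pressure-gradient force (low pressure on the right).
Rotating 315° by 90° counterclockwise gives 225° — the wind blows toward the southwest.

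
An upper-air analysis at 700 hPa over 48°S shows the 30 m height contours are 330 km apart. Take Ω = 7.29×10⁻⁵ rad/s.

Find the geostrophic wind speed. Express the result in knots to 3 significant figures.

16.0 knots

Coriolis parameter at 48°S:
f = 2Ω sin φ = 2 × 7.29×10⁻⁵ × sin 48° = 1.08×10⁻⁴ s⁻¹
Height gradient: |∂Z/∂n| = 30 m / 330000 m = 9.09×10⁻⁵
On a pressure surface, geostrophic balance gives V_g = (g/f)|∂Z/∂n|:
V_g = 9.81 × 9.09×10⁻⁵ / 1.08×10⁻⁴ = 8.23 m/s
Converting: 8.23 m/s × 1.944 = 16.0 knots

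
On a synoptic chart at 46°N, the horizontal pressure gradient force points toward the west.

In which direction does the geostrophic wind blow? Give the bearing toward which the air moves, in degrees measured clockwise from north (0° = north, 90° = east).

The pressure-gradient force points toward the west (bearing 270°).
Geostrophic balance: in the Northern Hemisphere the Coriolis force deflects motion to the right, so the geostrophic wind blows 90° to the right of the pressure-gradient force (low pressure on the left).
Rotating 270° by 90° clockwise gives 000° — the wind blows toward the north.

000°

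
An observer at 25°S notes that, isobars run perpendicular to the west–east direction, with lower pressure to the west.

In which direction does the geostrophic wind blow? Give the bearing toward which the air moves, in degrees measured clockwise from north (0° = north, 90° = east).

180°

The pressure-gradient force points toward the west (bearing 270°).
Geostrophic balance: in the Southern Hemisphere the Coriolis force deflects motion to the left, so the geostrophic wind blows 90° to the left of the pressure-gradient force (low pressure on the right).
Rotating 270° by 90° counterclockwise gives 180° — the wind blows toward the south.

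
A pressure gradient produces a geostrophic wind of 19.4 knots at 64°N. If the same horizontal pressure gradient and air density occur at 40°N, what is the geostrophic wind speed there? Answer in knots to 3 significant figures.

With the same pressure gradient and density, V_g ∝ 1/f ∝ 1/sin φ.
V₂ = V₁ · sin φ₁ / sin φ₂ = 19.4 × sin 64° / sin 40°
V₂ = 19.4 × 0.8988/0.6428 = 27.1 knots

27.1 knots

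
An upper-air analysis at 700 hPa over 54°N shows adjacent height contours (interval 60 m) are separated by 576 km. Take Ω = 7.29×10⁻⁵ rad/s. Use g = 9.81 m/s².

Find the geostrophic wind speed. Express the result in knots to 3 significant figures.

16.8 knots

Coriolis parameter at 54°N:
f = 2Ω sin φ = 2 × 7.29×10⁻⁵ × sin 54° = 1.18×10⁻⁴ s⁻¹
Height gradient: |∂Z/∂n| = 60 m / 576000 m = 1.04×10⁻⁴
On a pressure surface, geostrophic balance gives V_g = (g/f)|∂Z/∂n|:
V_g = 9.81 × 1.04×10⁻⁴ / 1.18×10⁻⁴ = 8.66 m/s
Converting: 8.66 m/s × 1.944 = 16.8 knots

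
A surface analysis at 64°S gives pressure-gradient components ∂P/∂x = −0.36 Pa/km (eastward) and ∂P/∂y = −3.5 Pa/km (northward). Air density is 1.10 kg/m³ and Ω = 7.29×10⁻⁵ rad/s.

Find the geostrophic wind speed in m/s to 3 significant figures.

24.4 m/s

Coriolis parameter at 64°S:
f = 2Ω sin φ = 2 × 7.29×10⁻⁵ × sin 64° = 1.31×10⁻⁴ s⁻¹
In the Southern Hemisphere f is negative: f = −1.31×10⁻⁴ s⁻¹.
Component geostrophic relations (x east, y north):
u_g = −(1/(fρ)) ∂P/∂y,  v_g = (1/(fρ)) ∂P/∂x
u_g = −(−3.5×10⁻³)/(−1.31×10⁻⁴ × 1.10) = −24.3 m/s;  v_g = (−0.36×10⁻³)/(−1.31×10⁻⁴ × 1.10) = 2.50 m/s
|V_g| = √(u_g² + v_g²) = 24.4 m/s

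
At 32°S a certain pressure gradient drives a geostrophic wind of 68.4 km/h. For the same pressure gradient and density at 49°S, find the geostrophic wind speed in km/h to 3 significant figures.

With the same pressure gradient and density, V_g ∝ 1/f ∝ 1/sin φ.
V₂ = V₁ · sin φ₁ / sin φ₂ = 68.4 × sin 32° / sin 49°
V₂ = 68.4 × 0.5299/0.7547 = 48.0 km/h

48.0 km/h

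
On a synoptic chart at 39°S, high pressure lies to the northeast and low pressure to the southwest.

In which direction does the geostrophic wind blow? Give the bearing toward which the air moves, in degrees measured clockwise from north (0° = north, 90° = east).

The pressure-gradient force points toward the southwest (bearing 225°).
Geostrophic balance: in the Southern Hemisphere the Coriolis force deflects motion to the left, so the geostrophic wind blows 90° to the left of the pressure-gradient force (low pressure on the right).
Rotating 225° by 90° counterclockwise gives 135° — the wind blows toward the southeast.

135°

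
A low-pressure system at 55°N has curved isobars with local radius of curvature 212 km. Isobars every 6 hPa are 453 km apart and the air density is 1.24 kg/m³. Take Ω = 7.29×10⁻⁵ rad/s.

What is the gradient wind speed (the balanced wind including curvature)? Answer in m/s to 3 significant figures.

7.01 m/s

Coriolis parameter at 55°N:
f = 2Ω sin φ = 2 × 7.29×10⁻⁵ × sin 55° = 1.19×10⁻⁴ s⁻¹
Pressure gradient: |∂P/∂n| = 600 Pa / 453000 m = 1.32×10⁻³ Pa/m
Geostrophic speed: V_g = |∂P/∂n|/(fρ) = 1.32×10⁻³/(1.19×10⁻⁴ × 1.24) = 8.94 m/s
Around a low, centrifugal force acts outward with Coriolis, so pressure-gradient force balances both:
(1/ρ)|∂P/∂n| = fV + V²/R  →  V² + fR·V − fR·V_g = 0
With fR = 1.19×10⁻⁴ × 212×10³ m = 25.3 m/s:
V = [−fR + √((fR)² + 4 fR V_g)]/2 = [−25.3 + √(25.3² + 4×25.3×8.94)]/2 = 7.01 m/s
Subgeostrophic (V < V_g = 8.94 m/s), as expected around a low.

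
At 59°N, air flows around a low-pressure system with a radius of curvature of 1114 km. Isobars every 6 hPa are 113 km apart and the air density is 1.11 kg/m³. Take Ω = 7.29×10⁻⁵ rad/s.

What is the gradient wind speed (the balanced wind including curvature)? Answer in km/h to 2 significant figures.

Coriolis parameter at 59°N:
f = 2Ω sin φ = 2 × 7.29×10⁻⁵ × sin 59° = 1.25×10⁻⁴ s⁻¹
Pressure gradient: |∂P/∂n| = 600 Pa / 113000 m = 5.31×10⁻³ Pa/m
Geostrophic speed: V_g = |∂P/∂n|/(fρ) = 5.31×10⁻³/(1.25×10⁻⁴ × 1.11) = 38.3 m/s
Around a low, centrifugal force acts outward with Coriolis, so pressure-gradient force balances both:
(1/ρ)|∂P/∂n| = fV + V²/R  →  V² + fR·V − fR·V_g = 0
With fR = 1.25×10⁻⁴ × 1114×10³ m = 139 m/s:
V = [−fR + √((fR)² + 4 fR V_g)]/2 = [−139 + √(139² + 4×139×38.3)]/2 = 31.3 m/s
Subgeostrophic (V < V_g = 38.3 m/s), as expected around a low.
Converting: 31.3 m/s × 3.6 = 110 km/h

110 km/h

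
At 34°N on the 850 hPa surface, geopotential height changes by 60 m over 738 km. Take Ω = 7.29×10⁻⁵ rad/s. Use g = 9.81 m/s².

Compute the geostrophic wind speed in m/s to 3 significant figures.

9.78 m/s

Coriolis parameter at 34°N:
f = 2Ω sin φ = 2 × 7.29×10⁻⁵ × sin 34° = 8.15×10⁻⁵ s⁻¹
Height gradient: |∂Z/∂n| = 60 m / 738000 m = 8.13×10⁻⁵
On a pressure surface, geostrophic balance gives V_g = (g/f)|∂Z/∂n|:
V_g = 9.81 × 8.13×10⁻⁵ / 8.15×10⁻⁵ = 9.78 m/s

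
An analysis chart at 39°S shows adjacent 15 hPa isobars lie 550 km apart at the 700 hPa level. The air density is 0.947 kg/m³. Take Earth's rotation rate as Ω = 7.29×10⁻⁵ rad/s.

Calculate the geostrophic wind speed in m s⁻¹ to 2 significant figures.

31 m s⁻¹

Coriolis parameter at 39°S:
f = 2Ω sin φ = 2 × 7.29×10⁻⁵ × sin 39° = 9.18×10⁻⁵ s⁻¹
Pressure gradient: |∂P/∂n| = 1500 Pa / 550000 m = 2.73×10⁻³ Pa/m
Geostrophic balance (pressure-gradient force = Coriolis force):
V_g = (1/(fρ)) |∂P/∂n| = 2.73×10⁻³ / (9.18×10⁻⁵ × 0.947) = 31.4 m/s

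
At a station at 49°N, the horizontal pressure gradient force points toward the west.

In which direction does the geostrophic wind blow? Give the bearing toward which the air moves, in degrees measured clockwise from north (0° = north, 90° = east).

000°

The pressure-gradient force points toward the west (bearing 270°).
Geostrophic balance: in the Northern Hemisphere the Coriolis force deflects motion to the right, so the geostrophic wind blows 90° to the right of the pressure-gradient force (low pressure on the left).
Rotating 270° by 90° clockwise gives 000° — the wind blows toward the north.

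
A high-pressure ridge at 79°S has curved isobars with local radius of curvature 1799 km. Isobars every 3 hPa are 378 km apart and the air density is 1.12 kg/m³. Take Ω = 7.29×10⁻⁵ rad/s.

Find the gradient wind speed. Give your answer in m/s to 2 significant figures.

5.1 m/s

Coriolis parameter at 79°S:
f = 2Ω sin φ = 2 × 7.29×10⁻⁵ × sin 79° = 1.43×10⁻⁴ s⁻¹
Pressure gradient: |∂P/∂n| = 300 Pa / 378000 m = 7.94×10⁻⁴ Pa/m
Geostrophic speed: V_g = |∂P/∂n|/(fρ) = 7.94×10⁻⁴/(1.43×10⁻⁴ × 1.12) = 4.95 m/s
Around a high, pressure-gradient force acts outward with centrifugal, so Coriolis balances both:
fV = (1/ρ)|∂P/∂n| + V²/R  →  V² − fR·V + fR·V_g = 0
With fR = 1.43×10⁻⁴ × 1799×10³ m = 257 m/s:
V = [fR − √((fR)² − 4 fR V_g)]/2 = [257 − √(257² − 4×257×4.95)]/2 = 5.05 m/s
Supergeostrophic (V > V_g = 4.95 m/s), as expected around a high.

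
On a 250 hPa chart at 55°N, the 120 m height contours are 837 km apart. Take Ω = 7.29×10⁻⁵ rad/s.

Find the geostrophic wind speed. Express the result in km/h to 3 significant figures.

Coriolis parameter at 55°N:
f = 2Ω sin φ = 2 × 7.29×10⁻⁵ × sin 55° = 1.19×10⁻⁴ s⁻¹
Height gradient: |∂Z/∂n| = 120 m / 837000 m = 1.43×10⁻⁴
On a pressure surface, geostrophic balance gives V_g = (g/f)|∂Z/∂n|:
V_g = 9.81 × 1.43×10⁻⁴ / 1.19×10⁻⁴ = 11.8 m/s
Converting: 11.8 m/s × 3.6 = 42.4 km/h

42.4 km/h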